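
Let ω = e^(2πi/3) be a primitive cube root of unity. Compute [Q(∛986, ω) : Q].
[Q(∛986, ω) : Q] = 6

[Q(∛986):Q] = 3 (min poly x^3 - 986, irreducible since 986 is not a perfect cube). [Q(ω):Q] = 2 (min poly x^2 + x + 1). Since Q(∛986) ⊂ R and ω ∉ R, we have ω ∉ Q(∛986), so x^2 + x + 1 remains irreducible over Q(∛986) and [Q(∛986, ω) : Q(∛986)] = 2. By the tower law, [Q(∛986, ω) : Q] = 3 · 2 = 6. (In fact Q(∛986, ω) is the splitting field of x^3 - 986 over Q.)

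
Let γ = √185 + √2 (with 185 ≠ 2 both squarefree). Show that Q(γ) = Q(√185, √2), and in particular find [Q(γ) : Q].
[Q(γ) : Q] = 4 (equivalently, Q(γ) = Q(√185, √2))

Obviously Q(γ) ⊆ Q(√185, √2), and [Q(√185, √2):Q] = 4 (since 185, 2 are distinct squarefree integers > 1 with 370 not a perfect square). To show equality we compute the minimal polynomial of γ. From γ = √185 + √2: γ^2 = 185 + 2√(370) + 2 = 187 + 2√(370), so γ^2 - 187 = 2√(370); squaring, (γ^2 - 187)^2 = 4·370, i.e. γ^4 - 374γ^2 + 34969 - 1480 = 0, i.e. γ^4 - 374γ^2 + 33489 = 0. So γ is a root of x^4 - 374x^2 + 33489. This polynomial is irreducible over Q: it has no rational root (each ±√185 ± √2 is irrational), and any factorization into two quadratics over Q would force √(370) ∈ Q (pairing opposite roots) or √185, √2 ∈ Q (other pairings), all impossible. Hence [Q(γ):Q] = 4 = [Q(√185, √2):Q], so Q(γ) = Q(√185, √2).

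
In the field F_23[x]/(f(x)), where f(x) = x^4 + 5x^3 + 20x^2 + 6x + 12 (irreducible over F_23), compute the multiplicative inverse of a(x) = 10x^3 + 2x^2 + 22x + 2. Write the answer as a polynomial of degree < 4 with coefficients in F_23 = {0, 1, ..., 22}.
a(x)^(-1) ≡ 2x^3 + 8x^2 + 19x + 6 (mod f(x))

Since f is irreducible over F_23, F_23[x]/(f) is a field and a(x) ≠ 0 has an inverse. Apply the extended Euclidean algorithm to f(x) and a(x) in F_23[x]: f(x) = (7x + 6)·a(x) + (15x^2 + 21x);  a(x) = (16x + 13)·(15x^2 + 21x) + (2x + 2);  (15x^2 + 21x) = (19x + 3)·(2x + 2) + (17). The last nonzero remainder is the constant 17 = gcd(f, a) in F_23. Back-substituting through the division chain expresses 17 = s(x)·a(x) + t(x)·f(x) with s(x) ≡ 11x^3 + 21x^2 + x + 10 (mod f), so (11x^3 + 21x^2 + x + 10)·a(x) ≡ 17 (mod f). Multiplying by 17^(-1) ≡ 19 in F_23 gives a(x)^(-1) ≡ 19·(11x^3 + 21x^2 + x + 10) ≡ 2x^3 + 8x^2 + 19x + 6 (mod f). Check: (10x^3 + 2x^2 + 22x + 2)·(2x^3 + 8x^2 + 19x + 6) = 20x^6 + 15x^5 + 20x^4 + 2x^3 + 9x^2 + 9x + 12 ≡ 1 (mod x^4 + 5x^3 + 20x^2 + 6x + 12).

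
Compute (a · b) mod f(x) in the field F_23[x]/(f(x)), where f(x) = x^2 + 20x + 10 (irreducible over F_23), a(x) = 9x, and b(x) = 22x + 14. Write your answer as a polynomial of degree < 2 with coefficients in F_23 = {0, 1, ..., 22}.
a · b ≡ 7x + 21 (mod f(x))

Multiply in F_23[x]: a(x)·b(x) = (9x)·(22x + 14) = 14x^2 + 11x. This has degree ≥ 2, so divide by f(x) over F_23: 14x^2 + 11x = (14)·(x^2 + 20x + 10) + (7x + 21). Hence a·b ≡ 7x + 21 (mod f). (F_23[x]/(f) is a field with 23^2 = 529 elements since f is irreducible of degree 2.)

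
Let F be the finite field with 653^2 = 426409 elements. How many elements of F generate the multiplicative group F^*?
There are φ(426408) = 139968 primitive elements

F_q^* is cyclic of order q - 1 = 426408. A cyclic group of order m has exactly φ(m) generators. Here m = 426408 = 2^3 · 3 · 109 · 163, so the number of primitive elements is φ(426408) = 139968.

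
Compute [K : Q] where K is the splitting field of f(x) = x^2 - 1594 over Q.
[K : Q] = 2

f(x) = x^2 - 1594 factors as (x - √1594)(x + √1594). The splitting field is K = Q(√1594). Since 1594 is squarefree and > 1, it is not a perfect square, so x^2 - 1594 is irreducible over Q and [Q(√1594) : Q] = 2. Hence [K : Q] = 2.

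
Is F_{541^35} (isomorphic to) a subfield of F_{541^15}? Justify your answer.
No: F_{541^35} is not a subfield of F_{541^15}

F_{p^m} embeds in F_{p^n} iff m | n. Here 35 ∤ 15 (since 15 = 0·35 + 15 with remainder 15 ≠ 0), so F_{541^35} is not a subfield of F_{541^15}. Equivalently: if it were, the tower law would give 35 = [F_{541^35}:F_541] dividing [F_{541^15}:F_541] = 15, contradiction.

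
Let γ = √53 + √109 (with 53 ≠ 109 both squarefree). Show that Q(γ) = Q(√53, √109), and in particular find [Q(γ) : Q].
[Q(γ) : Q] = 4 (equivalently, Q(γ) = Q(√53, √109))

Obviously Q(γ) ⊆ Q(√53, √109), and [Q(√53, √109):Q] = 4 (since 53, 109 are distinct squarefree integers > 1 with 5777 not a perfect square). To show equality we compute the minimal polynomial of γ. From γ = √53 + √109: γ^2 = 53 + 2√(5777) + 109 = 162 + 2√(5777), so γ^2 - 162 = 2√(5777); squaring, (γ^2 - 162)^2 = 4·5777, i.e. γ^4 - 324γ^2 + 26244 - 23108 = 0, i.e. γ^4 - 324γ^2 + 3136 = 0. So γ is a root of x^4 - 324x^2 + 3136. This polynomial is irreducible over Q: it has no rational root (each ±√53 ± √109 is irrational), and any factorization into two quadratics over Q would force √(5777) ∈ Q (pairing opposite roots) or √53, √109 ∈ Q (other pairings), all impossible. Hence [Q(γ):Q] = 4 = [Q(√53, √109):Q], so Q(γ) = Q(√53, √109).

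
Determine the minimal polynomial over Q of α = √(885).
m_α(x) = x^2 - 885

α satisfies α^2 - 885 = 0, so x^2 - 885 annihilates α. Since d = 885 is squarefree and ≠ 1, it is not a perfect square in Q, so x^2 - 885 has no rational root and is therefore irreducible over Q (a degree-2 polynomial over a field is irreducible iff it has no root). Hence m_α(x) = x^2 - 885.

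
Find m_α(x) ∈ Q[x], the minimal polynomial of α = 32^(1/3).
m_α(x) = x^3 - 32

α satisfies α^3 = 32, so x^3 - 32 annihilates α. By the rational root test, a rational root p/q (in lowest terms) of x^3 - 32 would satisfy p^3 = 32 q^3, forcing q = 1 and p^3 = 32; but 32 is not a perfect cube, contradiction. A monic cubic over Q with no rational root is irreducible (any nontrivial factorization would include a linear factor). Hence x^3 - 32 is the minimal polynomial of α, and in particular [Q(α):Q] = 3.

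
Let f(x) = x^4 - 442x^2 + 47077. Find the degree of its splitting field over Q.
[K : Q] = 4

Solving the quadratic in x^2: x^2 = (442 ± √(442^2 - 4·47077))/2 = (442 ± √7056)/2 = (442 ± 84)/2, giving x^2 = 179 or x^2 = 263. So f(x) = (x^2 - 179)(x^2 - 263) and the roots of f are ±√179, ±√263. Hence the splitting field is K = Q(√179, √263). Since 179 and 263 are distinct squarefree integers > 1, their product 47077 is not a perfect square, so √263 ∉ Q(√179). By the tower law [K:Q] = [Q(√179,√263):Q(√179)] · [Q(√179):Q] = 2 · 2 = 4.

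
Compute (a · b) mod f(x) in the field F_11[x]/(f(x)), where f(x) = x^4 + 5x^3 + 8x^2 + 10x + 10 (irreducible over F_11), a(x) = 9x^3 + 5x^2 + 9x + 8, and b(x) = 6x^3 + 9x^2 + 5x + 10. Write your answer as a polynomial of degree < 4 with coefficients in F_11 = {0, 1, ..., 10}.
a · b ≡ 3x^3 + 10x^2 + 5x + 4 (mod f(x))

Multiply in F_11[x]: a(x)·b(x) = (9x^3 + 5x^2 + 9x + 8)·(6x^3 + 9x^2 + 5x + 10) = 10x^6 + x^5 + x^4 + 2x^3 + 2x^2 + 9x + 3. This has degree ≥ 4, so divide by f(x) over F_11: 10x^6 + x^5 + x^4 + 2x^3 + 2x^2 + 9x + 3 = (10x^2 + 6x + 1)·(x^4 + 5x^3 + 8x^2 + 10x + 10) + (3x^3 + 10x^2 + 5x + 4). Hence a·b ≡ 3x^3 + 10x^2 + 5x + 4 (mod f). (F_11[x]/(f) is a field with 11^4 = 14641 elements since f is irreducible of degree 4.)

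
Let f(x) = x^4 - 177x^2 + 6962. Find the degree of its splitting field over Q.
[K : Q] = 4

Solving the quadratic in x^2: x^2 = (177 ± √(177^2 - 4·6962))/2 = (177 ± √3481)/2 = (177 ± 59)/2, giving x^2 = 118 or x^2 = 59. So f(x) = (x^2 - 118)(x^2 - 59) and the roots of f are ±√118, ±√59. Hence the splitting field is K = Q(√118, √59). Since 118 and 59 are distinct squarefree integers > 1, their product 6962 is not a perfect square, so √59 ∉ Q(√118). By the tower law [K:Q] = [Q(√118,√59):Q(√118)] · [Q(√118):Q] = 2 · 2 = 4.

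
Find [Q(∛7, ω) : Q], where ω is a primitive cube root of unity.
[Q(∛7, ω) : Q] = 6

[Q(∛7):Q] = 3 (min poly x^3 - 7, irreducible since 7 is not a perfect cube). [Q(ω):Q] = 2 (min poly x^2 + x + 1). Since Q(∛7) ⊂ R and ω ∉ R, we have ω ∉ Q(∛7), so x^2 + x + 1 remains irreducible over Q(∛7) and [Q(∛7, ω) : Q(∛7)] = 2. By the tower law, [Q(∛7, ω) : Q] = 3 · 2 = 6. (In fact Q(∛7, ω) is the splitting field of x^3 - 7 over Q.)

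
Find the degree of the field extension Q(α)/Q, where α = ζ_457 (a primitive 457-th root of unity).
[Q(α):Q] = 456

The minimal polynomial of ζ_457 over Q is the 457-th cyclotomic polynomial Φ_457(x), which is irreducible over Q and has degree φ(457) = 456. Hence [Q(α):Q] = φ(457) = 456.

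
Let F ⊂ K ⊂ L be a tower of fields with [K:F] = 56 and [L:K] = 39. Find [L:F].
[L:F] = 2184

The tower law says that for any tower of field extensions F ⊂ K ⊂ L with finite degrees, [L:F] = [L:K] · [K:F]. Here this gives [L:F] = 39 · 56 = 2184.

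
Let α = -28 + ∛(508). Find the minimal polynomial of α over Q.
m_α(x) = x^3 + 84x^2 + 2352x + 21444

Set β = α + 28 = ∛(508), so β^3 = 508. Then (α + 28)^3 - 508 = 0, i.e. α is a root of g(x) = (x + 28)^3 - 508 = x^3 + 84x^2 + 2352x + 21444. Since g(x) = h(x + 28) where h(x) = x^3 - 508, and h is irreducible over Q (because 508 is not a perfect cube, so h has no rational root, and a monic cubic with no rational root is irreducible), g is also irreducible (irreducibility is preserved under the substitution x → x + 28). Hence m_α(x) = x^3 + 84x^2 + 2352x + 21444.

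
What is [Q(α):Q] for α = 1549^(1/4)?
[Q(α):Q] = 4

α is a root of x^4 - 1549. By Eisenstein's criterion at the prime p = 1549 (which divides the constant term 1549 but p^2 = 2399401 does not, since 1549 is squarefree), x^4 - 1549 is irreducible over Q. Hence [Q(α):Q] = 4.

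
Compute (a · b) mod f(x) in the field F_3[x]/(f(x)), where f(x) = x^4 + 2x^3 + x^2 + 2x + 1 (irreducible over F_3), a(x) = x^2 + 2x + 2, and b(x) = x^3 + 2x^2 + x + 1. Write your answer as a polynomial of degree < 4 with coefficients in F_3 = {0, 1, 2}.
a · b ≡ 2x^3 + 2x (mod f(x))

Multiply in F_3[x]: a(x)·b(x) = (x^2 + 2x + 2)·(x^3 + 2x^2 + x + 1) = x^5 + x^4 + x^3 + x^2 + x + 2. This has degree ≥ 4, so divide by f(x) over F_3: x^5 + x^4 + x^3 + x^2 + x + 2 = (x + 2)·(x^4 + 2x^3 + x^2 + 2x + 1) + (2x^3 + 2x). Hence a·b ≡ 2x^3 + 2x (mod f). (F_3[x]/(f) is a field with 3^4 = 81 elements since f is irreducible of degree 4.)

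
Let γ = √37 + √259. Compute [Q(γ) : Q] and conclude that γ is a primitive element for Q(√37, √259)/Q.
[Q(γ) : Q] = 4 (equivalently, Q(γ) = Q(√37, √259))

Obviously Q(γ) ⊆ Q(√37, √259), and [Q(√37, √259):Q] = 4 (since 37, 259 are distinct squarefree integers > 1 with 9583 not a perfect square). To show equality we compute the minimal polynomial of γ. From γ = √37 + √259: γ^2 = 37 + 2√(9583) + 259 = 296 + 2√(9583), so γ^2 - 296 = 2√(9583); squaring, (γ^2 - 296)^2 = 4·9583, i.e. γ^4 - 592γ^2 + 87616 - 38332 = 0, i.e. γ^4 - 592γ^2 + 49284 = 0. So γ is a root of x^4 - 592x^2 + 49284. This polynomial is irreducible over Q: it has no rational root (each ±√37 ± √259 is irrational), and any factorization into two quadratics over Q would force √(9583) ∈ Q (pairing opposite roots) or √37, √259 ∈ Q (other pairings), all impossible. Hence [Q(γ):Q] = 4 = [Q(√37, √259):Q], so Q(γ) = Q(√37, √259).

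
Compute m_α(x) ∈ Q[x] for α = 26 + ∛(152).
m_α(x) = x^3 - 78x^2 + 2028x - 17728

Set β = α - 26 = ∛(152), so β^3 = 152. Then (α - 26)^3 - 152 = 0, i.e. α is a root of g(x) = (x - 26)^3 - 152 = x^3 - 78x^2 + 2028x - 17728. Since g(x) = h(x - 26) where h(x) = x^3 - 152, and h is irreducible over Q (because 152 is not a perfect cube, so h has no rational root, and a monic cubic with no rational root is irreducible), g is also irreducible (irreducibility is preserved under the substitution x → x - 26). Hence m_α(x) = x^3 - 78x^2 + 2028x - 17728.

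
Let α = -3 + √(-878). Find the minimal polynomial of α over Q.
m_α(x) = x^2 + 6x + 887

From α + 3 = √(-878), squaring gives (α + 3)^2 = -878, i.e. α^2 + 6α + 9 = -878, so α^2 + 6α + 887 = 0. The discriminant of x^2 + 6x + 887 is (6)^2 - 4·(887) = 36 - 3548 = -3512, and 4·(-878) is not a perfect square in Q since -878 is squarefree and ≠ 1. Hence x^2 + 6x + 887 is irreducible over Q and is the minimal polynomial of α.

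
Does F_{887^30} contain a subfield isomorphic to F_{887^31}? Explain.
No: F_{887^31} is not a subfield of F_{887^30}

F_{p^m} embeds in F_{p^n} iff m | n. Here 31 ∤ 30 (since 30 = 0·31 + 30 with remainder 30 ≠ 0), so F_{887^31} is not a subfield of F_{887^30}. Equivalently: if it were, the tower law would give 31 = [F_{887^31}:F_887] dividing [F_{887^30}:F_887] = 30, contradiction.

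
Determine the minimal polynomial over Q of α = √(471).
m_α(x) = x^2 - 471

α satisfies α^2 - 471 = 0, so x^2 - 471 annihilates α. Since d = 471 is squarefree and ≠ 1, it is not a perfect square in Q, so x^2 - 471 has no rational root and is therefore irreducible over Q (a degree-2 polynomial over a field is irreducible iff it has no root). Hence m_α(x) = x^2 - 471.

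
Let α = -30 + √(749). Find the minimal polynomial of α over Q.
m_α(x) = x^2 + 60x + 151

From α + 30 = √(749), squaring gives (α + 30)^2 = 749, i.e. α^2 + 60α + 900 = 749, so α^2 + 60α + 151 = 0. The discriminant of x^2 + 60x + 151 is (60)^2 - 4·(151) = 3600 - 604 = 2996, and 4·(749) is not a perfect square in Q since 749 is squarefree and ≠ 1. Hence x^2 + 60x + 151 is irreducible over Q and is the minimal polynomial of α.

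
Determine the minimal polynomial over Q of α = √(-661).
m_α(x) = x^2 + 661

α satisfies α^2 + 661 = 0, so x^2 + 661 annihilates α. Since d = -661 is squarefree and ≠ 1, it is not a perfect square in Q, so x^2 + 661 has no rational root and is therefore irreducible over Q (a degree-2 polynomial over a field is irreducible iff it has no root). Hence m_α(x) = x^2 + 661.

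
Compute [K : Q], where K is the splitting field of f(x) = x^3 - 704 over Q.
[K : Q] = 6

The roots of x^3 - 704 are ∛704, ω∛704, ω^2∛704 where ω = e^(2πi/3) is a primitive cube root of unity, so K = Q(∛704, ω). Now [Q(∛704):Q] = 3 (since 704 is not a perfect cube, x^3 - 704 is irreducible) and [Q(ω):Q] = 2. Both 2 and 3 divide [K:Q], and [K:Q] ≤ 3·2 = 6, so [K:Q] = 6. (Equivalently: Q(∛704) ⊂ R but ω ∉ R, so [K : Q(∛704)] = 2.)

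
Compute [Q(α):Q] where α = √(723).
[Q(α):Q] = 2

[Q(α):Q] equals the degree of the minimal polynomial of α. Here α^2 = 723 and x^2 - 723 is irreducible (d = 723 is squarefree, ≠ 1, hence not a square), so deg(m_α) = 2. Thus [Q(α):Q] = 2.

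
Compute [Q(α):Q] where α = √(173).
[Q(α):Q] = 2

[Q(α):Q] equals the degree of the minimal polynomial of α. Here α^2 = 173 and x^2 - 173 is irreducible (d = 173 is squarefree, ≠ 1, hence not a square), so deg(m_α) = 2. Thus [Q(α):Q] = 2.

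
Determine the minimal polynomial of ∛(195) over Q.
m_α(x) = x^3 - 195

α satisfies α^3 = 195, so x^3 - 195 annihilates α. By the rational root test, a rational root p/q (in lowest terms) of x^3 - 195 would satisfy p^3 = 195 q^3, forcing q = 1 and p^3 = 195; but 195 is not a perfect cube, contradiction. A monic cubic over Q with no rational root is irreducible (any nontrivial factorization would include a linear factor). Hence x^3 - 195 is the minimal polynomial of α, and in particular [Q(α):Q] = 3.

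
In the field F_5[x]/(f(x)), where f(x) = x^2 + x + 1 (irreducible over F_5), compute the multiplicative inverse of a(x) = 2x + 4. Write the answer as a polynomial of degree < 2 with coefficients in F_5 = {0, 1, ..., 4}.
a(x)^(-1) ≡ 4x + 1 (mod f(x))

Since f is irreducible over F_5, F_5[x]/(f) is a field and a(x) ≠ 0 has an inverse. Apply the extended Euclidean algorithm to f(x) and a(x) in F_5[x]: f(x) = (3x + 2)·a(x) + (3). The last nonzero remainder is the constant 3 = gcd(f, a) in F_5. Back-substituting through the division chain expresses 3 = s(x)·a(x) + t(x)·f(x) with s(x) ≡ 2x + 3 (mod f), so (2x + 3)·a(x) ≡ 3 (mod f). Multiplying by 3^(-1) ≡ 2 in F_5 gives a(x)^(-1) ≡ 2·(2x + 3) ≡ 4x + 1 (mod f). Check: (2x + 4)·(4x + 1) = 3x^2 + 3x + 4 ≡ 1 (mod x^2 + x + 1).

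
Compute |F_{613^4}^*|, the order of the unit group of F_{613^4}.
|F_{613^4}^*| = 141202341360

F_{613^4} has 613^4 = 141202341361 elements; its multiplicative group consists of all nonzero elements, so |F_{613^4}^*| = 141202341361 - 1 = 141202341360. (It is cyclic since any finite subgroup of the multiplicative group of a field is cyclic.)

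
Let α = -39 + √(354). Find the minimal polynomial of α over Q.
m_α(x) = x^2 + 78x + 1167

From α + 39 = √(354), squaring gives (α + 39)^2 = 354, i.e. α^2 + 78α + 1521 = 354, so α^2 + 78α + 1167 = 0. The discriminant of x^2 + 78x + 1167 is (78)^2 - 4·(1167) = 6084 - 4668 = 1416, and 4·(354) is not a perfect square in Q since 354 is squarefree and ≠ 1. Hence x^2 + 78x + 1167 is irreducible over Q and is the minimal polynomial of α.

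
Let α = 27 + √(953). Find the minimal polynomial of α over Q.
m_α(x) = x^2 - 54x - 224

From α - 27 = √(953), squaring gives (α - 27)^2 = 953, i.e. α^2 - 54α + 729 = 953, so α^2 - 54α - 224 = 0. The discriminant of x^2 - 54x - 224 is (-54)^2 - 4·(-224) = 2916 + 896 = 3812, and 4·(953) is not a perfect square in Q since 953 is squarefree and ≠ 1. Hence x^2 - 54x - 224 is irreducible over Q and is the minimal polynomial of α.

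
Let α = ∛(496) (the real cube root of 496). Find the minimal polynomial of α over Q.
m_α(x) = x^3 - 496

α satisfies α^3 = 496, so x^3 - 496 annihilates α. By the rational root test, a rational root p/q (in lowest terms) of x^3 - 496 would satisfy p^3 = 496 q^3, forcing q = 1 and p^3 = 496; but 496 is not a perfect cube, contradiction. A monic cubic over Q with no rational root is irreducible (any nontrivial factorization would include a linear factor). Hence x^3 - 496 is the minimal polynomial of α, and in particular [Q(α):Q] = 3.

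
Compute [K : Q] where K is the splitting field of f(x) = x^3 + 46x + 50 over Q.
[K : Q] = 6

By the rational root test, any rational root of the monic integer polynomial f(x) = x^3 + 46x + 50 must be an integer dividing the constant term 50, i.e. one of ±{1, 2, 5, 10, 25, 50}. Evaluating: f(1) = 97, f(-1) = 3, f(2) = 150, f(-2) = -50, f(5) = 405, f(-5) = -305, f(10) = 1510, f(-10) = -1410, f(25) = 16825, f(-25) = -16725, f(50) = 127350, f(-50) = -127250; none is 0, so f has no rational root and is therefore irreducible over Q (a cubic with no linear factor over a field is irreducible). For an irreducible cubic, the Galois group is A_3 or S_3 according as the discriminant disc(f) = -4a^3 - 27b^2 = -4·(46)^3 - 27·(50)^2 = -456844 is or is not a square in Q. Here disc(f) = -456844 is not a perfect square in Q, so the Galois group of f over Q is not contained in A_3 and must be all of S_3. The splitting field has degree |S_3| = 6 over Q, so [K : Q] = 6.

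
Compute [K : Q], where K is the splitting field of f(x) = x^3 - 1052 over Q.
[K : Q] = 6

The roots of x^3 - 1052 are ∛1052, ω∛1052, ω^2∛1052 where ω = e^(2πi/3) is a primitive cube root of unity, so K = Q(∛1052, ω). Now [Q(∛1052):Q] = 3 (since 1052 is not a perfect cube, x^3 - 1052 is irreducible) and [Q(ω):Q] = 2. Both 2 and 3 divide [K:Q], and [K:Q] ≤ 3·2 = 6, so [K:Q] = 6. (Equivalently: Q(∛1052) ⊂ R but ω ∉ R, so [K : Q(∛1052)] = 2.)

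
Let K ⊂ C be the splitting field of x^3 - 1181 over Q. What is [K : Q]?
[K : Q] = 6

The roots of x^3 - 1181 are ∛1181, ω∛1181, ω^2∛1181 where ω = e^(2πi/3) is a primitive cube root of unity, so K = Q(∛1181, ω). Now [Q(∛1181):Q] = 3 (since 1181 is not a perfect cube, x^3 - 1181 is irreducible) and [Q(ω):Q] = 2. Both 2 and 3 divide [K:Q], and [K:Q] ≤ 3·2 = 6, so [K:Q] = 6. (Equivalently: Q(∛1181) ⊂ R but ω ∉ R, so [K : Q(∛1181)] = 2.)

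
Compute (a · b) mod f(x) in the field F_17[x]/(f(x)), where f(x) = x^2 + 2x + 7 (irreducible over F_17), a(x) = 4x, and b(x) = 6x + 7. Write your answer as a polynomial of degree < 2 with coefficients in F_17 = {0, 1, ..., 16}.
a · b ≡ 14x + 2 (mod f(x))

Multiply in F_17[x]: a(x)·b(x) = (4x)·(6x + 7) = 7x^2 + 11x. This has degree ≥ 2, so divide by f(x) over F_17: 7x^2 + 11x = (7)·(x^2 + 2x + 7) + (14x + 2). Hence a·b ≡ 14x + 2 (mod f). (F_17[x]/(f) is a field with 17^2 = 289 elements since f is irreducible of degree 2.)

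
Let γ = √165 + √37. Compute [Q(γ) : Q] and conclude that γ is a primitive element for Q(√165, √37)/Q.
[Q(γ) : Q] = 4 (equivalently, Q(γ) = Q(√165, √37))

Obviously Q(γ) ⊆ Q(√165, √37), and [Q(√165, √37):Q] = 4 (since 165, 37 are distinct squarefree integers > 1 with 6105 not a perfect square). To show equality we compute the minimal polynomial of γ. From γ = √165 + √37: γ^2 = 165 + 2√(6105) + 37 = 202 + 2√(6105), so γ^2 - 202 = 2√(6105); squaring, (γ^2 - 202)^2 = 4·6105, i.e. γ^4 - 404γ^2 + 40804 - 24420 = 0, i.e. γ^4 - 404γ^2 + 16384 = 0. So γ is a root of x^4 - 404x^2 + 16384. This polynomial is irreducible over Q: it has no rational root (each ±√165 ± √37 is irrational), and any factorization into two quadratics over Q would force √(6105) ∈ Q (pairing opposite roots) or √165, √37 ∈ Q (other pairings), all impossible. Hence [Q(γ):Q] = 4 = [Q(√165, √37):Q], so Q(γ) = Q(√165, √37).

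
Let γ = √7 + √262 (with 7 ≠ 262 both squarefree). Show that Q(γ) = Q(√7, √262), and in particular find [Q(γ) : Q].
[Q(γ) : Q] = 4 (equivalently, Q(γ) = Q(√7, √262))

Obviously Q(γ) ⊆ Q(√7, √262), and [Q(√7, √262):Q] = 4 (since 7, 262 are distinct squarefree integers > 1 with 1834 not a perfect square). To show equality we compute the minimal polynomial of γ. From γ = √7 + √262: γ^2 = 7 + 2√(1834) + 262 = 269 + 2√(1834), so γ^2 - 269 = 2√(1834); squaring, (γ^2 - 269)^2 = 4·1834, i.e. γ^4 - 538γ^2 + 72361 - 7336 = 0, i.e. γ^4 - 538γ^2 + 65025 = 0. So γ is a root of x^4 - 538x^2 + 65025. This polynomial is irreducible over Q: it has no rational root (each ±√7 ± √262 is irrational), and any factorization into two quadratics over Q would force √(1834) ∈ Q (pairing opposite roots) or √7, √262 ∈ Q (other pairings), all impossible. Hence [Q(γ):Q] = 4 = [Q(√7, √262):Q], so Q(γ) = Q(√7, √262).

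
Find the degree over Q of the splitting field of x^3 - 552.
[K : Q] = 6

The roots of x^3 - 552 are ∛552, ω∛552, ω^2∛552 where ω = e^(2πi/3) is a primitive cube root of unity, so K = Q(∛552, ω). Now [Q(∛552):Q] = 3 (since 552 is not a perfect cube, x^3 - 552 is irreducible) and [Q(ω):Q] = 2. Both 2 and 3 divide [K:Q], and [K:Q] ≤ 3·2 = 6, so [K:Q] = 6. (Equivalently: Q(∛552) ⊂ R but ω ∉ R, so [K : Q(∛552)] = 2.)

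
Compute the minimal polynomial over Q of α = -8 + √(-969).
m_α(x) = x^2 + 16x + 1033

From α + 8 = √(-969), squaring gives (α + 8)^2 = -969, i.e. α^2 + 16α + 64 = -969, so α^2 + 16α + 1033 = 0. The discriminant of x^2 + 16x + 1033 is (16)^2 - 4·(1033) = 256 - 4132 = -3876, and 4·(-969) is not a perfect square in Q since -969 is squarefree and ≠ 1. Hence x^2 + 16x + 1033 is irreducible over Q and is the minimal polynomial of α.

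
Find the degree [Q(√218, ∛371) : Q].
[Q(√218, ∛371) : Q] = 6

Let L = Q(√218, ∛371). Since Q(√218) ⊂ L and [Q(√218):Q] = 2, the tower law gives 2 | [L:Q]. Likewise Q(∛371) ⊂ L with [Q(∛371):Q] = 3 (because 371 is not a perfect cube), so 3 | [L:Q]. As gcd(2,3) = 1, [L:Q] is divisible by 6. Conversely L is generated over Q by √218 and ∛371, so [L:Q] ≤ 2·3 = 6. Therefore [Q(√218, ∛371) : Q] = 6.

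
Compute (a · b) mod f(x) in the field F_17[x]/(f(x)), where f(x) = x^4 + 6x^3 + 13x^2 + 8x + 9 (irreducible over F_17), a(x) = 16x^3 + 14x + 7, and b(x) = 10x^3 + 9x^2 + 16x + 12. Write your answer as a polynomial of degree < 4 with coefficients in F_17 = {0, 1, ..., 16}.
a · b ≡ 15x^3 + 16x^2 + 16x + 8 (mod f(x))

Multiply in F_17[x]: a(x)·b(x) = (16x^3 + 14x + 7)·(10x^3 + 9x^2 + 16x + 12) = 7x^6 + 8x^5 + 5x^4 + 14x^3 + 15x^2 + 8x + 16. This has degree ≥ 4, so divide by f(x) over F_17: 7x^6 + 8x^5 + 5x^4 + 14x^3 + 15x^2 + 8x + 16 = (7x^2 + 16)·(x^4 + 6x^3 + 13x^2 + 8x + 9) + (15x^3 + 16x^2 + 16x + 8). Hence a·b ≡ 15x^3 + 16x^2 + 16x + 8 (mod f). (F_17[x]/(f) is a field with 17^4 = 83521 elements since f is irreducible of degree 4.)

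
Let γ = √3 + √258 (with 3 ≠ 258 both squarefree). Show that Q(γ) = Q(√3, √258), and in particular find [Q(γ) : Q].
[Q(γ) : Q] = 4 (equivalently, Q(γ) = Q(√3, √258))

Obviously Q(γ) ⊆ Q(√3, √258), and [Q(√3, √258):Q] = 4 (since 3, 258 are distinct squarefree integers > 1 with 774 not a perfect square). To show equality we compute the minimal polynomial of γ. From γ = √3 + √258: γ^2 = 3 + 2√(774) + 258 = 261 + 2√(774), so γ^2 - 261 = 2√(774); squaring, (γ^2 - 261)^2 = 4·774, i.e. γ^4 - 522γ^2 + 68121 - 3096 = 0, i.e. γ^4 - 522γ^2 + 65025 = 0. So γ is a root of x^4 - 522x^2 + 65025. This polynomial is irreducible over Q: it has no rational root (each ±√3 ± √258 is irrational), and any factorization into two quadratics over Q would force √(774) ∈ Q (pairing opposite roots) or √3, √258 ∈ Q (other pairings), all impossible. Hence [Q(γ):Q] = 4 = [Q(√3, √258):Q], so Q(γ) = Q(√3, √258).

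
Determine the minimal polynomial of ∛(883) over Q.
m_α(x) = x^3 - 883

α satisfies α^3 = 883, so x^3 - 883 annihilates α. By the rational root test, a rational root p/q (in lowest terms) of x^3 - 883 would satisfy p^3 = 883 q^3, forcing q = 1 and p^3 = 883; but 883 is not a perfect cube, contradiction. A monic cubic over Q with no rational root is irreducible (any nontrivial factorization would include a linear factor). Hence x^3 - 883 is the minimal polynomial of α, and in particular [Q(α):Q] = 3.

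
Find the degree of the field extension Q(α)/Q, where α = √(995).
[Q(α):Q] = 2

[Q(α):Q] equals the degree of the minimal polynomial of α. Here α^2 = 995 and x^2 - 995 is irreducible (d = 995 is squarefree, ≠ 1, hence not a square), so deg(m_α) = 2. Thus [Q(α):Q] = 2.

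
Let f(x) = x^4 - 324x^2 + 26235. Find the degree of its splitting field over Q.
[K : Q] = 4

Solving the quadratic in x^2: x^2 = (324 ± √(324^2 - 4·26235))/2 = (324 ± √36)/2 = (324 ± 6)/2, giving x^2 = 159 or x^2 = 165. So f(x) = (x^2 - 159)(x^2 - 165) and the roots of f are ±√159, ±√165. Hence the splitting field is K = Q(√159, √165). Since 159 and 165 are distinct squarefree integers > 1, their product 26235 is not a perfect square, so √165 ∉ Q(√159). By the tower law [K:Q] = [Q(√159,√165):Q(√159)] · [Q(√159):Q] = 2 · 2 = 4.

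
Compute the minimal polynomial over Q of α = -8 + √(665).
m_α(x) = x^2 + 16x - 601

From α + 8 = √(665), squaring gives (α + 8)^2 = 665, i.e. α^2 + 16α + 64 = 665, so α^2 + 16α - 601 = 0. The discriminant of x^2 + 16x - 601 is (16)^2 - 4·(-601) = 256 + 2404 = 2660, and 4·(665) is not a perfect square in Q since 665 is squarefree and ≠ 1. Hence x^2 + 16x - 601 is irreducible over Q and is the minimal polynomial of α.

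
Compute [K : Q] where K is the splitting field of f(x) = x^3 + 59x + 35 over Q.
[K : Q] = 6

By the rational root test, any rational root of the monic integer polynomial f(x) = x^3 + 59x + 35 must be an integer dividing the constant term 35, i.e. one of ±{1, 5, 7, 35}. Evaluating: f(1) = 95, f(-1) = -25, f(5) = 455, f(-5) = -385, f(7) = 791, f(-7) = -721, f(35) = 44975, f(-35) = -44905; none is 0, so f has no rational root and is therefore irreducible over Q (a cubic with no linear factor over a field is irreducible). For an irreducible cubic, the Galois group is A_3 or S_3 according as the discriminant disc(f) = -4a^3 - 27b^2 = -4·(59)^3 - 27·(35)^2 = -854591 is or is not a square in Q. Here disc(f) = -854591 is not a perfect square in Q, so the Galois group of f over Q is not contained in A_3 and must be all of S_3. The splitting field has degree |S_3| = 6 over Q, so [K : Q] = 6.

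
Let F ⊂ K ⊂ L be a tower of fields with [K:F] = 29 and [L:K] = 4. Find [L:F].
[L:F] = 116

The tower law says that for any tower of field extensions F ⊂ K ⊂ L with finite degrees, [L:F] = [L:K] · [K:F]. Here this gives [L:F] = 4 · 29 = 116.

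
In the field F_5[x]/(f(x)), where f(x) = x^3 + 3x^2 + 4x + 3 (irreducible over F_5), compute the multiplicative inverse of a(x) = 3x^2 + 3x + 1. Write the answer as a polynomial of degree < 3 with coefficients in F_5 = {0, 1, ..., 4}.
a(x)^(-1) ≡ 2x + 4 (mod f(x))

Since f is irreducible over F_5, F_5[x]/(f) is a field and a(x) ≠ 0 has an inverse. Apply the extended Euclidean algorithm to f(x) and a(x) in F_5[x]: f(x) = (2x + 4)·a(x) + (4). The last nonzero remainder is the constant 4 = gcd(f, a) in F_5. Back-substituting through the division chain expresses 4 = s(x)·a(x) + t(x)·f(x) with s(x) ≡ 3x + 1 (mod f), so (3x + 1)·a(x) ≡ 4 (mod f). Multiplying by 4^(-1) ≡ 4 in F_5 gives a(x)^(-1) ≡ 4·(3x + 1) ≡ 2x + 4 (mod f). Check: (3x^2 + 3x + 1)·(2x + 4) = x^3 + 3x^2 + 4x + 4 ≡ 1 (mod x^3 + 3x^2 + 4x + 3).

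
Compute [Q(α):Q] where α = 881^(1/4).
[Q(α):Q] = 4

α is a root of x^4 - 881. By Eisenstein's criterion at the prime p = 881 (which divides the constant term 881 but p^2 = 776161 does not, since 881 is squarefree), x^4 - 881 is irreducible over Q. Hence [Q(α):Q] = 4.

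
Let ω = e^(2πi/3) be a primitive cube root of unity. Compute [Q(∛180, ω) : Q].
[Q(∛180, ω) : Q] = 6

[Q(∛180):Q] = 3 (min poly x^3 - 180, irreducible since 180 is not a perfect cube). [Q(ω):Q] = 2 (min poly x^2 + x + 1). Since Q(∛180) ⊂ R and ω ∉ R, we have ω ∉ Q(∛180), so x^2 + x + 1 remains irreducible over Q(∛180) and [Q(∛180, ω) : Q(∛180)] = 2. By the tower law, [Q(∛180, ω) : Q] = 3 · 2 = 6. (In fact Q(∛180, ω) is the splitting field of x^3 - 180 over Q.)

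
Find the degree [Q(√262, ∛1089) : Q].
[Q(√262, ∛1089) : Q] = 6

Let L = Q(√262, ∛1089). Since Q(√262) ⊂ L and [Q(√262):Q] = 2, the tower law gives 2 | [L:Q]. Likewise Q(∛1089) ⊂ L with [Q(∛1089):Q] = 3 (because 1089 is not a perfect cube), so 3 | [L:Q]. As gcd(2,3) = 1, [L:Q] is divisible by 6. Conversely L is generated over Q by √262 and ∛1089, so [L:Q] ≤ 2·3 = 6. Therefore [Q(√262, ∛1089) : Q] = 6.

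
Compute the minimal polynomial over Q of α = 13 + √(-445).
m_α(x) = x^2 - 26x + 614

From α - 13 = √(-445), squaring gives (α - 13)^2 = -445, i.e. α^2 - 26α + 169 = -445, so α^2 - 26α + 614 = 0. The discriminant of x^2 - 26x + 614 is (-26)^2 - 4·(614) = 676 - 2456 = -1780, and 4·(-445) is not a perfect square in Q since -445 is squarefree and ≠ 1. Hence x^2 - 26x + 614 is irreducible over Q and is the minimal polynomial of α.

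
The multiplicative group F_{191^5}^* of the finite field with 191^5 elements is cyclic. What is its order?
|F_{191^5}^*| = 254194901950

F_{191^5} has 191^5 = 254194901951 elements; its multiplicative group consists of all nonzero elements, so |F_{191^5}^*| = 254194901951 - 1 = 254194901950. (It is cyclic since any finite subgroup of the multiplicative group of a field is cyclic.)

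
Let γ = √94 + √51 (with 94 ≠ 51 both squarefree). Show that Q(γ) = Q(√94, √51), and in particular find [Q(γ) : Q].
[Q(γ) : Q] = 4 (equivalently, Q(γ) = Q(√94, √51))

Obviously Q(γ) ⊆ Q(√94, √51), and [Q(√94, √51):Q] = 4 (since 94, 51 are distinct squarefree integers > 1 with 4794 not a perfect square). To show equality we compute the minimal polynomial of γ. From γ = √94 + √51: γ^2 = 94 + 2√(4794) + 51 = 145 + 2√(4794), so γ^2 - 145 = 2√(4794); squaring, (γ^2 - 145)^2 = 4·4794, i.e. γ^4 - 290γ^2 + 21025 - 19176 = 0, i.e. γ^4 - 290γ^2 + 1849 = 0. So γ is a root of x^4 - 290x^2 + 1849. This polynomial is irreducible over Q: it has no rational root (each ±√94 ± √51 is irrational), and any factorization into two quadratics over Q would force √(4794) ∈ Q (pairing opposite roots) or √94, √51 ∈ Q (other pairings), all impossible. Hence [Q(γ):Q] = 4 = [Q(√94, √51):Q], so Q(γ) = Q(√94, √51).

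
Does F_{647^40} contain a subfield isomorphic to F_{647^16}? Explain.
No: F_{647^16} is not a subfield of F_{647^40}

F_{p^m} embeds in F_{p^n} iff m | n. Here 16 ∤ 40 (since 40 = 2·16 + 8 with remainder 8 ≠ 0), so F_{647^16} is not a subfield of F_{647^40}. Equivalently: if it were, the tower law would give 16 = [F_{647^16}:F_647] dividing [F_{647^40}:F_647] = 40, contradiction.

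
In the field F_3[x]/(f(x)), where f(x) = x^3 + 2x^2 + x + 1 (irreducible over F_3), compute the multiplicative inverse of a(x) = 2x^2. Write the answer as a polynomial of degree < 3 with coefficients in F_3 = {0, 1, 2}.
a(x)^(-1) ≡ 2x^2 + 2x + 1 (mod f(x))

Since f is irreducible over F_3, F_3[x]/(f) is a field and a(x) ≠ 0 has an inverse. Apply the extended Euclidean algorithm to f(x) and a(x) in F_3[x]: f(x) = (2x + 1)·a(x) + (x + 1);  a(x) = (2x + 1)·(x + 1) + (2). The last nonzero remainder is the constant 2 = gcd(f, a) in F_3. Back-substituting through the division chain expresses 2 = s(x)·a(x) + t(x)·f(x) with s(x) ≡ x^2 + x + 2 (mod f), so (x^2 + x + 2)·a(x) ≡ 2 (mod f). Multiplying by 2^(-1) ≡ 2 in F_3 gives a(x)^(-1) ≡ 2·(x^2 + x + 2) ≡ 2x^2 + 2x + 1 (mod f). Check: (2x^2)·(2x^2 + 2x + 1) = x^4 + x^3 + 2x^2 ≡ 1 (mod x^3 + 2x^2 + x + 1).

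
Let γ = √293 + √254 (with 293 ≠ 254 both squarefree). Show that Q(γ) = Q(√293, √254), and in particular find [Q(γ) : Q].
[Q(γ) : Q] = 4 (equivalently, Q(γ) = Q(√293, √254))

Obviously Q(γ) ⊆ Q(√293, √254), and [Q(√293, √254):Q] = 4 (since 293, 254 are distinct squarefree integers > 1 with 74422 not a perfect square). To show equality we compute the minimal polynomial of γ. From γ = √293 + √254: γ^2 = 293 + 2√(74422) + 254 = 547 + 2√(74422), so γ^2 - 547 = 2√(74422); squaring, (γ^2 - 547)^2 = 4·74422, i.e. γ^4 - 1094γ^2 + 299209 - 297688 = 0, i.e. γ^4 - 1094γ^2 + 1521 = 0. So γ is a root of x^4 - 1094x^2 + 1521. This polynomial is irreducible over Q: it has no rational root (each ±√293 ± √254 is irrational), and any factorization into two quadratics over Q would force √(74422) ∈ Q (pairing opposite roots) or √293, √254 ∈ Q (other pairings), all impossible. Hence [Q(γ):Q] = 4 = [Q(√293, √254):Q], so Q(γ) = Q(√293, √254).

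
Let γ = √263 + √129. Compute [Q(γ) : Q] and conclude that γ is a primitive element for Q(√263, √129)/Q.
[Q(γ) : Q] = 4 (equivalently, Q(γ) = Q(√263, √129))

Obviously Q(γ) ⊆ Q(√263, √129), and [Q(√263, √129):Q] = 4 (since 263, 129 are distinct squarefree integers > 1 with 33927 not a perfect square). To show equality we compute the minimal polynomial of γ. From γ = √263 + √129: γ^2 = 263 + 2√(33927) + 129 = 392 + 2√(33927), so γ^2 - 392 = 2√(33927); squaring, (γ^2 - 392)^2 = 4·33927, i.e. γ^4 - 784γ^2 + 153664 - 135708 = 0, i.e. γ^4 - 784γ^2 + 17956 = 0. So γ is a root of x^4 - 784x^2 + 17956. This polynomial is irreducible over Q: it has no rational root (each ±√263 ± √129 is irrational), and any factorization into two quadratics over Q would force √(33927) ∈ Q (pairing opposite roots) or √263, √129 ∈ Q (other pairings), all impossible. Hence [Q(γ):Q] = 4 = [Q(√263, √129):Q], so Q(γ) = Q(√263, √129).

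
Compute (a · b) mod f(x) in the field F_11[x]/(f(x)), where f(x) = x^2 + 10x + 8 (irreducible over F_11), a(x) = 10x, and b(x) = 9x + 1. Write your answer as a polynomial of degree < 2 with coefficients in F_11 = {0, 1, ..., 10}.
a · b ≡ x + 6 (mod f(x))

Multiply in F_11[x]: a(x)·b(x) = (10x)·(9x + 1) = 2x^2 + 10x. This has degree ≥ 2, so divide by f(x) over F_11: 2x^2 + 10x = (2)·(x^2 + 10x + 8) + (x + 6). Hence a·b ≡ x + 6 (mod f). (F_11[x]/(f) is a field with 11^2 = 121 elements since f is irreducible of degree 2.)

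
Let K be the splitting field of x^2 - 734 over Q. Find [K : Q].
[K : Q] = 2

f(x) = x^2 - 734 factors as (x - √734)(x + √734). The splitting field is K = Q(√734). Since 734 is squarefree and > 1, it is not a perfect square, so x^2 - 734 is irreducible over Q and [Q(√734) : Q] = 2. Hence [K : Q] = 2.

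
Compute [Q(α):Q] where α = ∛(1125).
[Q(α):Q] = 3

The minimal polynomial of α is x^3 - 1125, irreducible over Q since 1125 is not a perfect cube (so x^3 - 1125 has no rational root). Hence [Q(α):Q] = deg(m_α) = 3.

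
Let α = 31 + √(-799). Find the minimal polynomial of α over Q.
m_α(x) = x^2 - 62x + 1760

From α - 31 = √(-799), squaring gives (α - 31)^2 = -799, i.e. α^2 - 62α + 961 = -799, so α^2 - 62α + 1760 = 0. The discriminant of x^2 - 62x + 1760 is (-62)^2 - 4·(1760) = 3844 - 7040 = -3196, and 4·(-799) is not a perfect square in Q since -799 is squarefree and ≠ 1. Hence x^2 - 62x + 1760 is irreducible over Q and is the minimal polynomial of α.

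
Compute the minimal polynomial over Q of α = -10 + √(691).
m_α(x) = x^2 + 20x - 591

From α + 10 = √(691), squaring gives (α + 10)^2 = 691, i.e. α^2 + 20α + 100 = 691, so α^2 + 20α - 591 = 0. The discriminant of x^2 + 20x - 591 is (20)^2 - 4·(-591) = 400 + 2364 = 2764, and 4·(691) is not a perfect square in Q since 691 is squarefree and ≠ 1. Hence x^2 + 20x - 591 is irreducible over Q and is the minimal polynomial of α.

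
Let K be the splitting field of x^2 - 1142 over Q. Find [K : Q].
[K : Q] = 2

f(x) = x^2 - 1142 factors as (x - √1142)(x + √1142). The splitting field is K = Q(√1142). Since 1142 is squarefree and > 1, it is not a perfect square, so x^2 - 1142 is irreducible over Q and [Q(√1142) : Q] = 2. Hence [K : Q] = 2.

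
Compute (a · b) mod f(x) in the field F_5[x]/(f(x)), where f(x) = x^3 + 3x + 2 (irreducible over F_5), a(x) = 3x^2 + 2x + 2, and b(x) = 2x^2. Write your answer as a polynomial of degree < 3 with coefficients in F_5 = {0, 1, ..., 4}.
a · b ≡ x^2 + x + 2 (mod f(x))

Multiply in F_5[x]: a(x)·b(x) = (3x^2 + 2x + 2)·(2x^2) = x^4 + 4x^3 + 4x^2. This has degree ≥ 3, so divide by f(x) over F_5: x^4 + 4x^3 + 4x^2 = (x + 4)·(x^3 + 3x + 2) + (x^2 + x + 2). Hence a·b ≡ x^2 + x + 2 (mod f). (F_5[x]/(f) is a field with 5^3 = 125 elements since f is irreducible of degree 3.)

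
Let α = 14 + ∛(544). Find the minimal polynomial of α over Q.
m_α(x) = x^3 - 42x^2 + 588x - 3288

Set β = α - 14 = ∛(544), so β^3 = 544. Then (α - 14)^3 - 544 = 0, i.e. α is a root of g(x) = (x - 14)^3 - 544 = x^3 - 42x^2 + 588x - 3288. Since g(x) = h(x - 14) where h(x) = x^3 - 544, and h is irreducible over Q (because 544 is not a perfect cube, so h has no rational root, and a monic cubic with no rational root is irreducible), g is also irreducible (irreducibility is preserved under the substitution x → x - 14). Hence m_α(x) = x^3 - 42x^2 + 588x - 3288.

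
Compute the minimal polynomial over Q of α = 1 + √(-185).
m_α(x) = x^2 - 2x + 186

From α - 1 = √(-185), squaring gives (α - 1)^2 = -185, i.e. α^2 - 2α + 1 = -185, so α^2 - 2α + 186 = 0. The discriminant of x^2 - 2x + 186 is (-2)^2 - 4·(186) = 4 - 744 = -740, and 4·(-185) is not a perfect square in Q since -185 is squarefree and ≠ 1. Hence x^2 - 2x + 186 is irreducible over Q and is the minimal polynomial of α.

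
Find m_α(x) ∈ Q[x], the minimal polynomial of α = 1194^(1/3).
m_α(x) = x^3 - 1194

α satisfies α^3 = 1194, so x^3 - 1194 annihilates α. By the rational root test, a rational root p/q (in lowest terms) of x^3 - 1194 would satisfy p^3 = 1194 q^3, forcing q = 1 and p^3 = 1194; but 1194 is not a perfect cube, contradiction. A monic cubic over Q with no rational root is irreducible (any nontrivial factorization would include a linear factor). Hence x^3 - 1194 is the minimal polynomial of α, and in particular [Q(α):Q] = 3.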